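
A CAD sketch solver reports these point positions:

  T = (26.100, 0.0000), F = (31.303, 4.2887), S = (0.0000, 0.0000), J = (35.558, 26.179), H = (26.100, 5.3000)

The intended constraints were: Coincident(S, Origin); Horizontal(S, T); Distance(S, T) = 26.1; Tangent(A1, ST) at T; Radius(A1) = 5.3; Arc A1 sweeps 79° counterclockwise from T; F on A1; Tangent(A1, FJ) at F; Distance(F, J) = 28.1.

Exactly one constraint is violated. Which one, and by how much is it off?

Distance(F, J) = 28.1 — off by 5.80.

S = (0.00, 0.00) ✓; S.y = 0.00, T.y = 0.00 ✓; |ST| = 26.10 ✓; ∠(HT, TS) = 90.00° ✓; |HT| = 5.300 ✓; bearing(H→F) − bearing(H→T) = 79.00° ✓; |HF| = 5.300 ✓; ∠(HF, FJ) = 90.00° ✓; |FJ| = 22.30 ✗.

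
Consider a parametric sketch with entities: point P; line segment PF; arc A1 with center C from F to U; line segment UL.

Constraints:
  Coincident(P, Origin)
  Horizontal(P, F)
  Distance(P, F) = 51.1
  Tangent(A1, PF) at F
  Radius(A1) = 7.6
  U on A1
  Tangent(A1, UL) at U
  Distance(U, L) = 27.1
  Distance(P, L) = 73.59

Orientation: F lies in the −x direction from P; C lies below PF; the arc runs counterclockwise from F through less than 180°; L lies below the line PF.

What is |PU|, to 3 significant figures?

58.6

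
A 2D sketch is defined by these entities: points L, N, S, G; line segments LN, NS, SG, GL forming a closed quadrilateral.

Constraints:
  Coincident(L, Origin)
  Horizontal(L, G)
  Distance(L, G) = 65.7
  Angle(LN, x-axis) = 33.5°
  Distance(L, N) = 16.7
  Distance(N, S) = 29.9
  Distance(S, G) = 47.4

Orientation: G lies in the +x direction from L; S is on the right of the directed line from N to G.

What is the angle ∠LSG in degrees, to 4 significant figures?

114.9°

L is at the origin; LG is horizontal with |LG| = 65.7 and G in +x, so G = (65.7, 0). LN runs at 33.5° with |LN| = 16.7, so N = (13.93, 9.217). S is determined by |NS| = 29.9 and |SG| = 47.4 together: it lies at the intersection of circle(N, 29.9) and circle(G, 47.4). With |NG| = 52.59, the foot of the radical line on NG is 13.43 from N and the perpendicular offset is √(29.9² − 13.43²) = 26.71. Taking the right-of-NG solution: S = (22.47, -19.44).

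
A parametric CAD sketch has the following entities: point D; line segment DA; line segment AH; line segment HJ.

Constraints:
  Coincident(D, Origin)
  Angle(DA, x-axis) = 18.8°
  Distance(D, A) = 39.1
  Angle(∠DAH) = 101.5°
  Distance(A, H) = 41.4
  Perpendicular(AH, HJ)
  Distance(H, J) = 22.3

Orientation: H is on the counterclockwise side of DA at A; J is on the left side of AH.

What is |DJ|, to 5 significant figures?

51.736

D is at the origin; DA runs at 18.8° with length 39.1, so A = 39.1·(cos 18.8°, sin 18.8°) = (37.014, 12.601). ∠DAH = 101.5°, so AH runs at 18.8° + (180° − 101.5°) = 97.300° from the x-axis; with |AH| = 41.4, H = A + 41.4·(cos 97.300°, sin 97.300°) = (31.754, 53.665). AH ⟂ HJ; with |HJ| = 22.3 on the left of AH, J = H + 22.3·(-0.99189, -0.12706) = (9.6343, 50.831). Then |DJ| = |J − D| = 51.736.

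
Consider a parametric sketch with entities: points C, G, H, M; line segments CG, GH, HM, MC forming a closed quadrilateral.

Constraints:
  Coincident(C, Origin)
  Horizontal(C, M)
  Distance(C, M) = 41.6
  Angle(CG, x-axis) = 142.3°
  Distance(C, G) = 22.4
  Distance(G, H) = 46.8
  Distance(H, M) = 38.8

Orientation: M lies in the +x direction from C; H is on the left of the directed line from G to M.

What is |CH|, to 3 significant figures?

42.2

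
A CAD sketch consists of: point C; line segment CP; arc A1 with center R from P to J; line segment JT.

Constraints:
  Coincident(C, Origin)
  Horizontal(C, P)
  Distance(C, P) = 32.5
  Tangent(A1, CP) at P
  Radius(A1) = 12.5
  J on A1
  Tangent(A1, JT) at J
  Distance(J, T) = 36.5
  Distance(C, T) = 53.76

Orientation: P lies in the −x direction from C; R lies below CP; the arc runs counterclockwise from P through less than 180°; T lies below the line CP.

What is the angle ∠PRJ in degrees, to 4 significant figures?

125.9°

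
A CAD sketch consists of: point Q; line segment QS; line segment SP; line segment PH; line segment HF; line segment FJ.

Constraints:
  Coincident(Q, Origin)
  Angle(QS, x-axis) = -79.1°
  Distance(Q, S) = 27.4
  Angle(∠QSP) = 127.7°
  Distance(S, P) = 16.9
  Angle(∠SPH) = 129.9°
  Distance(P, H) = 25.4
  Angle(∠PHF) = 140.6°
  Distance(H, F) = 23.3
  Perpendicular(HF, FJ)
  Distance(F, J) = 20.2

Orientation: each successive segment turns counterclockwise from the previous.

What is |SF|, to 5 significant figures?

54.276

Q is at the origin; QS runs at -79.1° with length 27.4, so S = (5.1812, -26.906). ∠QSP = 127.7° gives SP at -26.800° from the x-axis; with |SP| = 16.9, P = (20.266, -34.525). ∠SPH = 129.9° gives PH at 23.300° from the x-axis; with |PH| = 25.4, H = (43.594, -24.479). ∠PHF = 140.6° gives HF at 62.700° from the x-axis; with |HF| = 23.3, F = (54.281, -3.7739). Then |SF| = |F − S| = 54.276.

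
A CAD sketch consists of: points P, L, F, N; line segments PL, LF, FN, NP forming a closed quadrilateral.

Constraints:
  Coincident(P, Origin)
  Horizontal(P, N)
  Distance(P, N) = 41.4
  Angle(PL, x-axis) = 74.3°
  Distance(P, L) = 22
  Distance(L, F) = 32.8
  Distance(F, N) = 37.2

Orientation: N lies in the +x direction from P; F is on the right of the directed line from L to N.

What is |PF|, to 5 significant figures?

13.107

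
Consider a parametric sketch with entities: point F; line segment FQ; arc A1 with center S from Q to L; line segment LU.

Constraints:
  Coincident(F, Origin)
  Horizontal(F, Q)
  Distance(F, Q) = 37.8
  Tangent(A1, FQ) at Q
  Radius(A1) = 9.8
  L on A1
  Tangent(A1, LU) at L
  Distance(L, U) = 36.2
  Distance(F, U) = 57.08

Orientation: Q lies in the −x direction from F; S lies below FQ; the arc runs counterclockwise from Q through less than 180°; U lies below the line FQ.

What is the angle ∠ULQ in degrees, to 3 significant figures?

123°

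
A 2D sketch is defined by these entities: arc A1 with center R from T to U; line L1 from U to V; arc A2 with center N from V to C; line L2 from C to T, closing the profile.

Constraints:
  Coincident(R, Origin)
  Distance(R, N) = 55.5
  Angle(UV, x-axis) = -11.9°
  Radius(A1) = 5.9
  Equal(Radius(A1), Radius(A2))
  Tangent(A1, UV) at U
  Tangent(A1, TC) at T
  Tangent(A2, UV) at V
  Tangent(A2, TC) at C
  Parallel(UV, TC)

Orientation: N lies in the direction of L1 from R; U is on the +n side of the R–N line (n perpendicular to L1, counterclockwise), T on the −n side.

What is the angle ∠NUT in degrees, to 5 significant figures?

83.932°

R is at the origin and N lies 55.5 along u from R, so N = 55.5·u = (54.307, -11.444). Tangency of A1 to both parallel lines with radius 5.9 puts U and T at R ± 5.9·n: U = (1.2166, 5.7732), T = (-1.2166, -5.7732). Then cos ∠NUT = UN·UT / (|UN||UT|), giving 83.932°.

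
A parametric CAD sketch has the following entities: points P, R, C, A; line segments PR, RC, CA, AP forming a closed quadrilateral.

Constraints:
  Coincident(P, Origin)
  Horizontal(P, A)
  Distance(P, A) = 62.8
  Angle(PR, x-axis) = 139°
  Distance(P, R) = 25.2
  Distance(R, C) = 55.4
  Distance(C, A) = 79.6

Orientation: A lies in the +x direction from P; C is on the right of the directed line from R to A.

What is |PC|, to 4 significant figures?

38.33

Checks: P = (0.00, 0.00) ✓; |RC| = 55.40 ✓; |CA| = 79.60 ✓.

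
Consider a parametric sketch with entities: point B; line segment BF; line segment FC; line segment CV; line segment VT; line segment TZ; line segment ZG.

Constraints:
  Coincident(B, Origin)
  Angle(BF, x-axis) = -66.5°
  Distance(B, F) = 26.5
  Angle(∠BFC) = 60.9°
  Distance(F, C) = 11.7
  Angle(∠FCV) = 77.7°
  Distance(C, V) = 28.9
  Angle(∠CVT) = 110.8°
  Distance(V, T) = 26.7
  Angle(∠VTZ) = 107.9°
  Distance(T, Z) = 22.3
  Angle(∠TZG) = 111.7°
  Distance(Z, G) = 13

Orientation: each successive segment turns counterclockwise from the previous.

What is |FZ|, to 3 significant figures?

33.1

∠CVT = 110.8° gives VT at -136° from the x-axis; with |VT| = 26.7, T = (-27.7, -21.3). ∠VTZ = 107.9° gives TZ at -63.8° from the x-axis; with |TZ| = 22.3, Z = (-17.8, -41.3). Then |FZ| = |Z − F| = 33.1.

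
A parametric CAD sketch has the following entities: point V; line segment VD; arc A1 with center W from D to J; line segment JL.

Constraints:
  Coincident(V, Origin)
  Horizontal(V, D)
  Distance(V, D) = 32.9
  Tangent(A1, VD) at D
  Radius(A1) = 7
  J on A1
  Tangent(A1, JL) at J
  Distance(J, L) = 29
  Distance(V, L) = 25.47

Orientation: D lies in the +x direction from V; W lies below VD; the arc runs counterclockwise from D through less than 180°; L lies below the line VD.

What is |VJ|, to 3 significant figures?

27.8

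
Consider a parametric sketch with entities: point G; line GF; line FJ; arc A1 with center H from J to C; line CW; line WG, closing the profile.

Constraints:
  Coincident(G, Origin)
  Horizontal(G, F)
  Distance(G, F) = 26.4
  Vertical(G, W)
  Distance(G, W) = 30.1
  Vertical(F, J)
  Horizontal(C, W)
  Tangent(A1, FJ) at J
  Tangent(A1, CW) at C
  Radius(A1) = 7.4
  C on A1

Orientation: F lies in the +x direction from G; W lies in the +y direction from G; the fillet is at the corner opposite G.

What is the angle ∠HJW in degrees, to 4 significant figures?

15.66°

G is at the origin; G and F share the same y with |GF| = 26.4 and F on the +x side, so F = (26.40, 0.000). G and W share the same x with |GW| = 30.1 and W on the +y side, so W = (0.000, 30.10). The virtual corner opposite G is at (26.40, 30.10). Since A1 is tangent to FJ there, HJ ⟂ FJ and tangency of A1 to CW means the radius HC is perpendicular to CW, with radius 7.4, so the center H sits 7.4 in from both sides at H = (19.00, 22.70). That places the tangent points at J = (26.40, 22.70) on FJ and C = (19.00, 30.10) on CW. Then cos ∠HJW = JH·JW / (|JH||JW|), giving 15.66°.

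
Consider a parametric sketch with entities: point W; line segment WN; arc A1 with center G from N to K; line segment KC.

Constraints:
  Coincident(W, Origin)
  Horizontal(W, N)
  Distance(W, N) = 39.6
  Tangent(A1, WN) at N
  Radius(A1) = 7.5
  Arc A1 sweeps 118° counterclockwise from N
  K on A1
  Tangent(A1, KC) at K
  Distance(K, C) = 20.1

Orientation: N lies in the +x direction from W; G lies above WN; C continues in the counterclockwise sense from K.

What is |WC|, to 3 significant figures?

46.7

On A1, N sits at bearing -90° from G; a 118° counterclockwise sweep puts K at bearing 28°, so K = G + 7.5·(cos 28°, sin 28°) = (46.2, 11.0). Since A1 is tangent to KC there, GK ⟂ KC, so KC runs along (−sin 28°, cos 28°); with |KC| = 20.1, C = (36.8, 28.8). Then |WC| = |C − W| = 46.7.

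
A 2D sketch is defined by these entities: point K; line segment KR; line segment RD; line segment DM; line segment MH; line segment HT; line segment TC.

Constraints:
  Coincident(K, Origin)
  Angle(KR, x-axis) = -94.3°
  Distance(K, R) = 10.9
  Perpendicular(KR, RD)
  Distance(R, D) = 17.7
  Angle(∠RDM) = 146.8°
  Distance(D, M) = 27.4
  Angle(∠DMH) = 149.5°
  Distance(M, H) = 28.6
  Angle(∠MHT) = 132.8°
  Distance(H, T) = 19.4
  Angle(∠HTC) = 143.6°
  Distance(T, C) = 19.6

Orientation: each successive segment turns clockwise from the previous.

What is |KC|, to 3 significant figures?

65.7

K is at the origin; KR runs at -94.3° with length 10.9, so R = (-0.817, -10.9). The perpendicularity gives RD at right angles to KR, so RD runs at 176°; with |RD| = 17.7, D = (-18.5, -9.54). ∠RDM = 146.8° gives DM at 142° from the x-axis; with |DM| = 27.4, M = (-40.2, 7.14). ∠DMH = 149.5° gives MH at 112° from the x-axis; with |MH| = 28.6, H = (-50.9, 33.7). ∠MHT = 132.8° gives HT at 64.8° from the x-axis; with |HT| = 19.4, T = (-42.7, 51.2). ∠HTC = 143.6° gives TC at 28.4° from the x-axis; with |TC| = 19.6, C = (-25.4, 60.5). Then |KC| = |C − K| = 65.7.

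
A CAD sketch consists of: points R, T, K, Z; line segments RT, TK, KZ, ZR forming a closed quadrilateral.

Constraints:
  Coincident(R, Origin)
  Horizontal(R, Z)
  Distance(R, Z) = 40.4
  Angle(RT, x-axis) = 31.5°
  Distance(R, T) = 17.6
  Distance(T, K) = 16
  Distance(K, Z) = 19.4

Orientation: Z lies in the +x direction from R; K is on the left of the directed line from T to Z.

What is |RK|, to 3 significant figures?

33.6

R is at the origin; RZ is horizontal with |RZ| = 40.4 and Z in +x, so Z = (40.4, 0). RT runs at 31.5° with |RT| = 17.6, so T = (15.0, 9.20). K is determined by |TK| = 16.0 and |KZ| = 19.4 together: it lies at the intersection of circle(T, 16.0) and circle(Z, 19.4). With |TZ| = 27.0, the foot of the radical line on TZ is 11.3 from T and the perpendicular offset is √(16.0² − 11.3²) = 11.4. Taking the left-of-TZ solution: K = (29.5, 16.0).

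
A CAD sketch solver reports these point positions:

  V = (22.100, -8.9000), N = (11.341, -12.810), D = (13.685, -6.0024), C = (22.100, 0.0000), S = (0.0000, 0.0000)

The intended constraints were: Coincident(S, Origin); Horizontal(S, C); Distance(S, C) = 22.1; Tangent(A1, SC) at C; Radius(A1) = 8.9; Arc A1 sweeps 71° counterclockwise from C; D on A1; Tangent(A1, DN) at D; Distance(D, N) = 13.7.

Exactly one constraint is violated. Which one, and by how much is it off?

Distance(D, N) = 13.7 — off by 6.50.

S = (0.00, 0.00) ✓; S.y = 0.00, C.y = 0.00 ✓; |SC| = 22.10 ✓; ∠(VC, CS) = 90.00° ✓; |VC| = 8.900 ✓; bearing(V→D) − bearing(V→C) = 71.00° ✓; |VD| = 8.900 ✓; ∠(VD, DN) = 90.00° ✓; |DN| = 7.200 ✗.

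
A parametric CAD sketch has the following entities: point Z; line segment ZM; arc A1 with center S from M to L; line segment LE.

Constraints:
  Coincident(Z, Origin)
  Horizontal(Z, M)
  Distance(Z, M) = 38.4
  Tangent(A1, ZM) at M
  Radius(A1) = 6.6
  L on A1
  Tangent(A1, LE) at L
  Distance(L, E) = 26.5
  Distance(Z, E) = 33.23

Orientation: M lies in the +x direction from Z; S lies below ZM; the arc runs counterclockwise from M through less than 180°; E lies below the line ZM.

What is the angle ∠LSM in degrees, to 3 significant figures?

61.2°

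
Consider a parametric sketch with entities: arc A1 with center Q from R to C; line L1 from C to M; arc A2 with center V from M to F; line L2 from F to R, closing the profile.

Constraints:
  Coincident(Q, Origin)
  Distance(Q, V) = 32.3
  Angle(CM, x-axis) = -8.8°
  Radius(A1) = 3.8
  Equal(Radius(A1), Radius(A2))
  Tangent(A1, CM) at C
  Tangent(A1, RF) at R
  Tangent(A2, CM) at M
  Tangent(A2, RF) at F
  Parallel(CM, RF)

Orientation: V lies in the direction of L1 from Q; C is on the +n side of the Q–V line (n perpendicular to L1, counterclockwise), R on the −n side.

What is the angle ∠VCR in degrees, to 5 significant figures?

83.290°

Q is at the origin and V lies 32.3 along u from Q, so V = 32.3·u = (31.920, -4.9414). Tangency of A1 to both parallel lines with radius 3.8 puts C and R at Q ± 3.8·n: C = (0.58135, 3.7553), R = (-0.58135, -3.7553). Then cos ∠VCR = CV·CR / (|CV||CR|), giving 83.290°.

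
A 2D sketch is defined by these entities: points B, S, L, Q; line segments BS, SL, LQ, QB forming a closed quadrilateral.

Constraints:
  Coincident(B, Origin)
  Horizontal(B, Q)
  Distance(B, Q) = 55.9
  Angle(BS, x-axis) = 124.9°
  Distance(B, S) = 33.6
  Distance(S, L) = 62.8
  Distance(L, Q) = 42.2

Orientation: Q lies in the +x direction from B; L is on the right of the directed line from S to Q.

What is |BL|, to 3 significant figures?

29.3

Checks: |SL| = 62.80 ✓; |LQ| = 42.20 ✓.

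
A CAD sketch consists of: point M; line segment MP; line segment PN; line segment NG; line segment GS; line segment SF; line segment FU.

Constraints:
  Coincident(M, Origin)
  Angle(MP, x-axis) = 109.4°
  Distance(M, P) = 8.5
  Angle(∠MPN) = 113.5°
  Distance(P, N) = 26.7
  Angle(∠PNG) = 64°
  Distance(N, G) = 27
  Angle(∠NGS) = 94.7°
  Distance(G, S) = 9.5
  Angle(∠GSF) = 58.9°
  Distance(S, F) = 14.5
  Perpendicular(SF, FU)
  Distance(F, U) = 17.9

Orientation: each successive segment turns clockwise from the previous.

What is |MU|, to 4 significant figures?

36.73

M is at the origin; MP runs at 109.4° with length 8.5, so P = (-2.823, 8.017). ∠MPN = 113.5° gives PN at 42.90° from the x-axis; with |PN| = 26.7, N = (16.74, 26.19). ∠PNG = 64.0° gives NG at -73.10° from the x-axis; with |NG| = 27.0, G = (24.58, 0.3587). ∠NGS = 94.7° gives GS at -158.4° from the x-axis; with |GS| = 9.5, S = (15.75, -3.139). ∠GSF = 58.9° gives SF at 80.50° from the x-axis; with |SF| = 14.5, F = (18.14, 11.16). SF ⟂ FU, so FU runs at -9.500°; with |FU| = 17.9, U = (35.80, 8.208). Then |MU| = |U − M| = 36.73.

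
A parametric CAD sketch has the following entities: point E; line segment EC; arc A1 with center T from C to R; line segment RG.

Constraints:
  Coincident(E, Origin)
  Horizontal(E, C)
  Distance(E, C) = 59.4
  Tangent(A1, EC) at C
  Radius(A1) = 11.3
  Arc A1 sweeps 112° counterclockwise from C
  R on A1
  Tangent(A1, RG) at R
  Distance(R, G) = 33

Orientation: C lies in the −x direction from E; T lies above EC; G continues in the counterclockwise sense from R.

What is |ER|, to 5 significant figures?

51.330

E is at the origin; EC is horizontal with |EC| = 59.4 and C on the −x side, so C = (-59.400, 0.0000). A1 meets EC tangentially, so TC is at right angles to EC, so T = C + (0, 11.3) = (-59.400, 11.300). On A1, C sits at bearing -90° from T; a 112° counterclockwise sweep puts R at bearing 22°, so R = T + 11.3·(cos 22°, sin 22°) = (-48.923, 15.533). Then |ER| = |R − E| = 51.330.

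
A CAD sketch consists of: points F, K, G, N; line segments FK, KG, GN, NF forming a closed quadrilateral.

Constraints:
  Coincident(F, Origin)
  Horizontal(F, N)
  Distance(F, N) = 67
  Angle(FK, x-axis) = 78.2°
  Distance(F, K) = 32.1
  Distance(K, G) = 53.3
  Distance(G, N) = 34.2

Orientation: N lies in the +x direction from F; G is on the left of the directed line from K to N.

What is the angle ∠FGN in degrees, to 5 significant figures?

72.906°

Checks: |KG| = 53.30 ✓; |GN| = 34.20 ✓.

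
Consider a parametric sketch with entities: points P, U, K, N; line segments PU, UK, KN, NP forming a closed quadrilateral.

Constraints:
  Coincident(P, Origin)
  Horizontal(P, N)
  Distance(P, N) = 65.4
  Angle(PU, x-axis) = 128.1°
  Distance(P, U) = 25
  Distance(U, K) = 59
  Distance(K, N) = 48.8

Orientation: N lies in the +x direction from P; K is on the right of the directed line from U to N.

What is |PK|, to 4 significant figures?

34.06

P is at the origin; P and N share the same y with |PN| = 65.4 and N in +x, so N = (65.4, 0). PU runs at 128.1° with |PU| = 25.0, so U = (-15.43, 19.67). K is determined by |UK| = 59.0 and |KN| = 48.8 together: it lies at the intersection of circle(U, 59.0) and circle(N, 48.8). With |UN| = 83.19, the foot of the radical line on UN is 48.20 from U and the perpendicular offset is √(59.0² − 48.20²) = 34.02. Taking the right-of-UN solution: K = (23.36, -24.78).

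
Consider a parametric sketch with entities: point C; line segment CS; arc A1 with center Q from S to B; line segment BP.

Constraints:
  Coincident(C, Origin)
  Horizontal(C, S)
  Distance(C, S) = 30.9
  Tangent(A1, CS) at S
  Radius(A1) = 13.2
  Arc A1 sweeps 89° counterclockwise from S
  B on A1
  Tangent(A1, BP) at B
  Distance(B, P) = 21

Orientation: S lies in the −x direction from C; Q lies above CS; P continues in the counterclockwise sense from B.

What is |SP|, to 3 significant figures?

36.6

C is at the origin; C and S share the same y with |CS| = 30.9 and S on the −x side, so S = (-30.9, 0.00). Tangency of A1 to CS means the radius QS is perpendicular to CS, so Q = S + (0, 13.2) = (-30.9, 13.2). On A1, S sits at bearing -90° from Q; an 89° counterclockwise sweep puts B at bearing -1°, so B = Q + 13.2·(cos -1°, sin -1°) = (-17.7, 13.0). The tangent condition forces QB to be normal to BP, so BP runs along (−sin -1°, cos -1°); with |BP| = 21.0, P = (-17.3, 34.0). Then |SP| = |P − S| = 36.6.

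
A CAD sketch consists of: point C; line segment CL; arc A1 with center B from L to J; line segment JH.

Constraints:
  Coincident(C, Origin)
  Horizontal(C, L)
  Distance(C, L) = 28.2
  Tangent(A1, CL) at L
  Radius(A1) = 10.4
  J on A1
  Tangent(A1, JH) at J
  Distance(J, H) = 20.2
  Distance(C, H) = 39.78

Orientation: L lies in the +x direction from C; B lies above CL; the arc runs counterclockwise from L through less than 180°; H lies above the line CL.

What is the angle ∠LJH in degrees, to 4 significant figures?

114.7°

Checks: C.y = 0.00, L.y = 0.00 ✓; |BJ| = 10.40 ✓; ∠(BJ, JH) = 90.00° ✓; |JH| = 20.20 ✓; |CH| = 39.78 ✓.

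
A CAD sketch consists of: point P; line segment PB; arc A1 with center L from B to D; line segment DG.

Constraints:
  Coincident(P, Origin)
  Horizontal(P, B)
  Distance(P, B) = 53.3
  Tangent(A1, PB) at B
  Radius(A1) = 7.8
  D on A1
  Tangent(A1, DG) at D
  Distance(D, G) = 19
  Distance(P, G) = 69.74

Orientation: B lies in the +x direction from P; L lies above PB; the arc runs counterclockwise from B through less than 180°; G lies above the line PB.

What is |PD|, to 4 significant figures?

61.18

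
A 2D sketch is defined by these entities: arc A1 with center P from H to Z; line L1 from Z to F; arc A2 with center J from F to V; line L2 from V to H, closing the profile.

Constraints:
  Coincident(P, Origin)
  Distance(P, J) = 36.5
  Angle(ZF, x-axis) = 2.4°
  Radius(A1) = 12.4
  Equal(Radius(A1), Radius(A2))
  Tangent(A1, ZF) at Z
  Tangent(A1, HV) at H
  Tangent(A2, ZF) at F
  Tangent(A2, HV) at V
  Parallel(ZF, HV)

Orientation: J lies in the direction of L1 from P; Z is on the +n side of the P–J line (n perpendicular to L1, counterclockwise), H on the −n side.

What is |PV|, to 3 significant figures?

38.5

The slot axis is L1's direction at 2.4°, so u = (cos 2.4°, sin 2.4°) = (0.999, 0.0419) and n = (−sin 2.4°, cos 2.4°) = (-0.0419, 0.999). P is at the origin and J lies 36.5 along u from P, so J = 36.5·u = (36.5, 1.53). Tangency of A1 to both parallel lines with radius 12.4 puts Z and H at P ± 12.4·n: Z = (-0.519, 12.4), H = (0.519, -12.4). Equal radii place F and V the same way about J: F = J + 12.4·n = (35.9, 13.9), V = J − 12.4·n = (37.0, -10.9). Then |PV| = |V − P| = 38.5.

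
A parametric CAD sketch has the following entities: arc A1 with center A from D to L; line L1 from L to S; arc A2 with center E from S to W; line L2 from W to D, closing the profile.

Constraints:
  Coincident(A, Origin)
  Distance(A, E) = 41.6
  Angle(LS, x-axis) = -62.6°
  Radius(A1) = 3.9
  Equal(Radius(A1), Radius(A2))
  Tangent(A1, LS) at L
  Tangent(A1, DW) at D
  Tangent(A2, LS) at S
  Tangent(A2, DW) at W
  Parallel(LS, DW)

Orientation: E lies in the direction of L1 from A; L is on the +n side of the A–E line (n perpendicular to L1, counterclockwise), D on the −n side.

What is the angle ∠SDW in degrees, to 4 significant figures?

10.62°

The slot axis is L1's direction at -62.6°, so u = (cos -62.6°, sin -62.6°) = (0.4602, -0.8878) and n = (−sin -62.6°, cos -62.6°) = (0.8878, 0.4602). A is at the origin and E lies 41.6 along u from A, so E = 41.6·u = (19.14, -36.93). Tangency of A1 to both parallel lines with radius 3.9 puts L and D at A ± 3.9·n: L = (3.462, 1.795), D = (-3.462, -1.795). Equal radii place S and W the same way about E: S = E + 3.9·n = (22.61, -35.14), W = E − 3.9·n = (15.68, -38.73). Then cos ∠SDW = DS·DW / (|DS||DW|), giving 10.62°.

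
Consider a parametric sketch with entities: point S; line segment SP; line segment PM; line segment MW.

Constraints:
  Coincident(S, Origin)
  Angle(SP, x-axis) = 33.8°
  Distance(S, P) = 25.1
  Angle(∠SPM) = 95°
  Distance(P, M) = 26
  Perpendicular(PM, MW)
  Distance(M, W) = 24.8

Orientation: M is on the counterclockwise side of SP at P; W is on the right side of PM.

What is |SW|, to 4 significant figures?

57.23

∠SPM = 95.0°, so PM runs at 33.8° + (180° − 95.0°) = 118.8° from the x-axis; with |PM| = 26.0, M = P + 26.0·(cos 118.8°, sin 118.8°) = (8.332, 36.75). The perpendicularity gives MW at right angles to PM; with |MW| = 24.8 on the right of PM, W = M + 24.8·(0.8763, 0.4818) = (30.06, 48.69). Then |SW| = |W − S| = 57.23.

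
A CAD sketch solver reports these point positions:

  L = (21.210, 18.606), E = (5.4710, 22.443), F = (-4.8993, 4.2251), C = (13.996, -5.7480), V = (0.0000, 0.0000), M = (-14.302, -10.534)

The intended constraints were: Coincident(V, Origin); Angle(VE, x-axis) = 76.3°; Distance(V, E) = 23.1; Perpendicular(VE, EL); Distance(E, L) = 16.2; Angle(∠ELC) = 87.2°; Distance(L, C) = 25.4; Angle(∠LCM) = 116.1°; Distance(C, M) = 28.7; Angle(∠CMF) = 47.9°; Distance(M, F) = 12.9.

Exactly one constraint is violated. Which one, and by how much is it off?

Distance(M, F) = 12.9 — off by 4.60.

V = (0.00, 0.00) ✓; VE at 76.30° ✓; |VE| = 23.10 ✓; ∠(VE, EL) = 90.00° ✓; |EL| = 16.20 ✓; ∠ELC = 87.20° ✓; |LC| = 25.40 ✓; ∠LCM = 116.1° ✓; |CM| = 28.70 ✓; ∠CMF = 47.90° ✓; |MF| = 17.50 ✗.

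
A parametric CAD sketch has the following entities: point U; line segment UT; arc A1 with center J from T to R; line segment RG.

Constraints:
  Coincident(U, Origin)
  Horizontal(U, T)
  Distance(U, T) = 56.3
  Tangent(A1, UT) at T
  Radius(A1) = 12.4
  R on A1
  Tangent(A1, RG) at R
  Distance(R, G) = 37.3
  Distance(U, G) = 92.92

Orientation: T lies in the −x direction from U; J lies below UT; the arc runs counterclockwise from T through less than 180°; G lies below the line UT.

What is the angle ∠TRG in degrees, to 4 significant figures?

147.7°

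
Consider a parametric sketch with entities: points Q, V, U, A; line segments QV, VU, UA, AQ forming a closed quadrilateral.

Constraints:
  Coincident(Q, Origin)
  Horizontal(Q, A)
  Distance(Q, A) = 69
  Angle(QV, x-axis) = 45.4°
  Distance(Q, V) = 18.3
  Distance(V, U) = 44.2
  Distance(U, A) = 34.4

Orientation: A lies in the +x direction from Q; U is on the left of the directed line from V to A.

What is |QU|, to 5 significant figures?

61.559

Q is at the origin; QA is horizontal with |QA| = 69.0 and A in +x, so A = (69.0, 0). QV runs at 45.4° with |QV| = 18.3, so V = (12.849, 13.030). U is determined by |VU| = 44.2 and |UA| = 34.4 together: it lies at the intersection of circle(V, 44.2) and circle(A, 34.4). With |VA| = 57.643, the foot of the radical line on VA is 35.503 from V and the perpendicular offset is √(44.2² − 35.503²) = 26.328. Taking the left-of-VA solution: U = (53.385, 30.652).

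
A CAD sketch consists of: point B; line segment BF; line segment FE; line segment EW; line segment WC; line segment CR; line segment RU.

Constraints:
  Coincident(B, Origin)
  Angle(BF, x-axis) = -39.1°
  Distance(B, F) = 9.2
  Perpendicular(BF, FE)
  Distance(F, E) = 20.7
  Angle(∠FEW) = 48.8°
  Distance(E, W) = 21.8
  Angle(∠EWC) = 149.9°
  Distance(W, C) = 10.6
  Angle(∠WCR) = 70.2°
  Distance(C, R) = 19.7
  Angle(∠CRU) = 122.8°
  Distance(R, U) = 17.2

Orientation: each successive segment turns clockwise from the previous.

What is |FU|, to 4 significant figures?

14.41

B is at the origin; BF runs at -39.1° with length 9.2, so F = (7.140, -5.802). BF is perpendicular to FE, so FE runs at -129.1°; with |FE| = 20.7, E = (-5.915, -21.87). ∠FEW = 48.8° gives EW at 99.70° from the x-axis; with |EW| = 21.8, W = (-9.588, -0.3780). ∠EWC = 149.9° gives WC at 69.60° from the x-axis; with |WC| = 10.6, C = (-5.894, 9.557). ∠WCR = 70.2° gives CR at -40.20° from the x-axis; with |CR| = 19.7, R = (9.153, -3.158). ∠CRU = 122.8° gives RU at -97.40° from the x-axis; with |RU| = 17.2, U = (6.938, -20.22). Then |FU| = |U − F| = 14.41.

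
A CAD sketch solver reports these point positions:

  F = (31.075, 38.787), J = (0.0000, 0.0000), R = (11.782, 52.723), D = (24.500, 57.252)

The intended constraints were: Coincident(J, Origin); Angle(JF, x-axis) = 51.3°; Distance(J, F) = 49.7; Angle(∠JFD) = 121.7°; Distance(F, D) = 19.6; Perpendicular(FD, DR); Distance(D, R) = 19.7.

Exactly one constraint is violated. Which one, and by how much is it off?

Distance(D, R) = 19.7 — off by 6.20.

J = (0.00, 0.00) ✓; JF at 51.30° ✓; |JF| = 49.70 ✓; ∠JFD = 121.7° ✓; |FD| = 19.60 ✓; ∠(FD, DR) = 90.00° ✓; |DR| = 13.50 ✗.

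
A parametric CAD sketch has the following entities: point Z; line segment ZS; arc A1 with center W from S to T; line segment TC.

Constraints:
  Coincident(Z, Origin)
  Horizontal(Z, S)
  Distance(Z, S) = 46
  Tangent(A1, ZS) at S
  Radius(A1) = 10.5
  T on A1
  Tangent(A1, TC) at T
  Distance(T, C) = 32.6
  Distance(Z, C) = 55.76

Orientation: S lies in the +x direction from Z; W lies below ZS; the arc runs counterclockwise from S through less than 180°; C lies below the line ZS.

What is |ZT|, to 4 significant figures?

37.01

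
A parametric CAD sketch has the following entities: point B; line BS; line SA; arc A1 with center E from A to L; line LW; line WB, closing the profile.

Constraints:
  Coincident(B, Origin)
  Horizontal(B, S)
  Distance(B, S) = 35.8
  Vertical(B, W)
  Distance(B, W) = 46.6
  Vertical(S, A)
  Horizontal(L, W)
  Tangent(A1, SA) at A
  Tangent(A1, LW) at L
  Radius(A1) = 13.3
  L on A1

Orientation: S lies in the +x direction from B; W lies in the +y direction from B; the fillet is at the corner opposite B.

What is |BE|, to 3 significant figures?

40.2

B is at the origin; BS is horizontal with |BS| = 35.8 and S on the +x side, so S = (35.8, 0.00). B and W share the same x with |BW| = 46.6 and W on the +y side, so W = (0.00, 46.6). The virtual corner opposite B is at (35.8, 46.6). The tangent condition forces EA to be normal to SA and A1 meets LW tangentially, so EL is at right angles to LW, with radius 13.3, so the center E sits 13.3 in from both sides at E = (22.5, 33.3). Then |BE| = |E − B| = 40.2.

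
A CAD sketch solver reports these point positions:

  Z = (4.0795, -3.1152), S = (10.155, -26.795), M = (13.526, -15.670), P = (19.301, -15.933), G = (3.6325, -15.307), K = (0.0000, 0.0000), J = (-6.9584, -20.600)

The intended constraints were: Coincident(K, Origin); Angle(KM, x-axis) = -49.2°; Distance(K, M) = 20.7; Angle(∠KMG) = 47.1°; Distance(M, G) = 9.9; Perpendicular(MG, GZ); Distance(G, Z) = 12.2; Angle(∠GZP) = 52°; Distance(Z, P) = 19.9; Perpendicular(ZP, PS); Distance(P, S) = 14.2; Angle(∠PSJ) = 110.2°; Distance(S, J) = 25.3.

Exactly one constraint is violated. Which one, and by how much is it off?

Distance(S, J) = 25.3 — off by 7.10.

K = (0.00, 0.00) ✓; KM at -49.20° ✓; |KM| = 20.70 ✓; ∠KMG = 47.10° ✓; |MG| = 9.900 ✓; ∠(MG, GZ) = 90.00° ✓; |GZ| = 12.20 ✓; ∠GZP = 52.00° ✓; |ZP| = 19.90 ✓; ∠(ZP, PS) = 90.00° ✓; |PS| = 14.20 ✓; ∠PSJ = 110.2° ✓; |SJ| = 18.20 ✗.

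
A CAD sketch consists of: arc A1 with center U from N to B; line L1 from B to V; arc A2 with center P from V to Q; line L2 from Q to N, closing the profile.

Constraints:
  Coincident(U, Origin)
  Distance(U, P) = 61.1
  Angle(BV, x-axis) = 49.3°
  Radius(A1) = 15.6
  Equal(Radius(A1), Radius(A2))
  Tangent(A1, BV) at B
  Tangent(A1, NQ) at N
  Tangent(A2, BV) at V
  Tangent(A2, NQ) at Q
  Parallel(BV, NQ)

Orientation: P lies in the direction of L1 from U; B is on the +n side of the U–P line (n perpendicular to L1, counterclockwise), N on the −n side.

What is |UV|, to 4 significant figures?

63.06

The slot axis is L1's direction at 49.3°, so u = (cos 49.3°, sin 49.3°) = (0.6521, 0.7581) and n = (−sin 49.3°, cos 49.3°) = (-0.7581, 0.6521). U is at the origin and P lies 61.1 along u from U, so P = 61.1·u = (39.84, 46.32). Tangency of A1 to both parallel lines with radius 15.6 puts B and N at U ± 15.6·n: B = (-11.83, 10.17), N = (11.83, -10.17). Equal radii place V and Q the same way about P: V = P + 15.6·n = (28.02, 56.49), Q = P − 15.6·n = (51.67, 36.15). Then |UV| = |V − U| = 63.06.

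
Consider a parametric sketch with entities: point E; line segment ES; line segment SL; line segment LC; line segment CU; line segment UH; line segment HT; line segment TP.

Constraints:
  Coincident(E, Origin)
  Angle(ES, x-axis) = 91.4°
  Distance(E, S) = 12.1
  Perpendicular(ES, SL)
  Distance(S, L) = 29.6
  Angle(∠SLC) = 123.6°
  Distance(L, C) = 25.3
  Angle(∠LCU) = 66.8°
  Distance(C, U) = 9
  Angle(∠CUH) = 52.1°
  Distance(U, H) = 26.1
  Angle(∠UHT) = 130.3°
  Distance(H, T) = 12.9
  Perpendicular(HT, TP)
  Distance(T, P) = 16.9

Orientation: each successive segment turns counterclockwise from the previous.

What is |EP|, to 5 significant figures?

63.133

E is at the origin; ES runs at 91.4° with length 12.1, so S = (-0.29563, 12.096). The perpendicularity gives SL at right angles to ES, so SL runs at -178.60°; with |SL| = 29.6, L = (-29.887, 11.373). ∠SLC = 123.6° gives LC at -122.20° from the x-axis; with |LC| = 25.3, C = (-43.369, -10.035). ∠LCU = 66.8° gives CU at -9.0000° from the x-axis; with |CU| = 9.0, U = (-34.479, -11.443). ∠CUH = 52.1° gives UH at 118.90° from the x-axis; with |UH| = 26.1, H = (-47.093, 11.406). ∠UHT = 130.3° gives HT at 168.60° from the x-axis; with |HT| = 12.9, T = (-59.739, 13.956). HT is perpendicular to TP, so TP runs at -101.40°; with |TP| = 16.9, P = (-63.079, -2.6106). Then |EP| = |P − E| = 63.133.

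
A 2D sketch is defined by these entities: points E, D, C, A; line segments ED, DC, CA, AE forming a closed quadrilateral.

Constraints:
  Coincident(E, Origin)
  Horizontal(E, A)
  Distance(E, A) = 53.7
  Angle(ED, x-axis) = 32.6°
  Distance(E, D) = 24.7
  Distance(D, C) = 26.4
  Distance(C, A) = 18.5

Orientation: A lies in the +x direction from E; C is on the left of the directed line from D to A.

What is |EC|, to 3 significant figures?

50.0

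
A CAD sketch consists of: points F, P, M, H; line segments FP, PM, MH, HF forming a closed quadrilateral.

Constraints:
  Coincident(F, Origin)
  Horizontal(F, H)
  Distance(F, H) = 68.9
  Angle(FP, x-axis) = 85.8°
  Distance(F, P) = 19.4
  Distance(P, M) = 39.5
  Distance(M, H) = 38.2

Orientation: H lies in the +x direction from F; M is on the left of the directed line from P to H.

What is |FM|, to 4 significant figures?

47.80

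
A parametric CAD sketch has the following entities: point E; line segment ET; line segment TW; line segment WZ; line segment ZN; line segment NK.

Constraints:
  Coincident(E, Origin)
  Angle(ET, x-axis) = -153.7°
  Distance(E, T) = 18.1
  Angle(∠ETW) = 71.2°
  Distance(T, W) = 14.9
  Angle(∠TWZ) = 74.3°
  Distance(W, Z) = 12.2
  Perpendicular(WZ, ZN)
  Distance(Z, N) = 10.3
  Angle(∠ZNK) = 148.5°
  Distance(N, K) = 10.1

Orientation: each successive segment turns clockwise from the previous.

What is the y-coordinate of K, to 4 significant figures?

-12.95

The perpendicularity gives ZN at right angles to WZ, so ZN runs at -98.20°; with |ZN| = 10.3, N = (-7.565, -5.182). ∠ZNK = 148.5° gives NK at -129.7° from the x-axis; with |NK| = 10.1, K = (-14.02, -12.95). So K.y = -12.95.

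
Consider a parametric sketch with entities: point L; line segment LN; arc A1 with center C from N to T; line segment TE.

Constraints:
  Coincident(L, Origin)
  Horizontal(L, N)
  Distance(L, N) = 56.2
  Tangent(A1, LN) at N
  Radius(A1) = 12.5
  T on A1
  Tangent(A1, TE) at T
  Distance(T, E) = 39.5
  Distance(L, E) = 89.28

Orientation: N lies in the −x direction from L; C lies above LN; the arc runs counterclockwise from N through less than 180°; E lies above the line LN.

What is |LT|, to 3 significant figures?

51.6

L is at the origin; LN is horizontal with |LN| = 56.2 and N on the −x side, so N = (-56.2, 0.00). The tangent condition forces CN to be normal to LN, so C = N + (0, 12.5) = (-56.2, 12.5). Since CT ⟂ TE (tangency), |CE| = √(12.5² + 39.5²) = 41.4 regardless of where T sits on A1. So E lies on both circle(L, 89.28) and circle(C, 41.4); the above-LN intersection is E = (-74.0, 49.9). T is the foot of the tangent from E: T = (-47.1, 21.0).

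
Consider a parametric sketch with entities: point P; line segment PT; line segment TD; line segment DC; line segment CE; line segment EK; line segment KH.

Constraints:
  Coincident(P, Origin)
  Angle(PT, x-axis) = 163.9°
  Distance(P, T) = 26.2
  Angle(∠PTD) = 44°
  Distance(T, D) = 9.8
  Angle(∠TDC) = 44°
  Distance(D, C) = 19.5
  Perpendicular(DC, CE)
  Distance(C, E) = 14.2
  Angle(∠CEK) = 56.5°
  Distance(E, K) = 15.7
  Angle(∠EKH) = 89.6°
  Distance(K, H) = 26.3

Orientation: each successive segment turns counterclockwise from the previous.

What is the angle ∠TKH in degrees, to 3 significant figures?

119°

∠CEK = 56.5° gives EK at -70.6° from the x-axis; with |EK| = 15.7, K = (-24.1, 6.33). ∠EKH = 89.6° gives KH at 19.8° from the x-axis; with |KH| = 26.3, H = (0.651, 15.2). Then cos ∠TKH = KT·KH / (|KT||KH|), giving 119°.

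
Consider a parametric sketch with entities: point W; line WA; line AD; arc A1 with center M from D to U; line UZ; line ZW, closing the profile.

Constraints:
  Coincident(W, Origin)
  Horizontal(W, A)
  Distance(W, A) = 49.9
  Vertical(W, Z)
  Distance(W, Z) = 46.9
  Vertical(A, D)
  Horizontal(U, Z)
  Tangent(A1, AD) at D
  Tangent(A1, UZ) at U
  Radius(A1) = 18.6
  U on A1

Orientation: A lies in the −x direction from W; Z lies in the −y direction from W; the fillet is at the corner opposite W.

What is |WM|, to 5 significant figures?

42.197

W is at the origin; WA is horizontal with |WA| = 49.9 and A on the −x side, so A = (-49.900, 0.0000). W and Z share the same x with |WZ| = 46.9 and Z on the −y side, so Z = (0.0000, -46.900). The virtual corner opposite W is at (-49.900, -46.900). Since A1 is tangent to AD there, MD ⟂ AD and the tangent condition forces MU to be normal to UZ, with radius 18.6, so the center M sits 18.6 in from both sides at M = (-31.300, -28.300). Then |WM| = |M − W| = 42.197.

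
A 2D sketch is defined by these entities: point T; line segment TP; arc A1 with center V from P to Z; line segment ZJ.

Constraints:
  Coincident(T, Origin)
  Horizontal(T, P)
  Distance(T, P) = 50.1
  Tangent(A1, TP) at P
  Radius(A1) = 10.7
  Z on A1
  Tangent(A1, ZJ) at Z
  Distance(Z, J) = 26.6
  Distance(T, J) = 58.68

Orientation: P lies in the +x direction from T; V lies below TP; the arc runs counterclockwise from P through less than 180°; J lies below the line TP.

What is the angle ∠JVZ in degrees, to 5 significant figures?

68.087°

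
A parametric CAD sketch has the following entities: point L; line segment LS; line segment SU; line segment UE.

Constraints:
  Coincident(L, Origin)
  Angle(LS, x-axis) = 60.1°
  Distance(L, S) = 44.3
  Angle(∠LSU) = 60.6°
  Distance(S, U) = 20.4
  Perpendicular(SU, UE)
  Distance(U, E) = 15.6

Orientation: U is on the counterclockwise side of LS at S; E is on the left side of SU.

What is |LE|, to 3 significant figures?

23.0

L is at the origin; LS runs at 60.1° with length 44.3, so S = 44.3·(cos 60.1°, sin 60.1°) = (22.1, 38.4). ∠LSU = 60.6°, so SU runs at 60.1° + (180° − 60.6°) = 180° from the x-axis; with |SU| = 20.4, U = S + 20.4·(cos 180°, sin 180°) = (1.68, 38.6). SU is perpendicular to UE; with |UE| = 15.6 on the left of SU, E = U + 15.6·(-0.00873, -1.00) = (1.55, 23.0). Then |LE| = |E − L| = 23.0.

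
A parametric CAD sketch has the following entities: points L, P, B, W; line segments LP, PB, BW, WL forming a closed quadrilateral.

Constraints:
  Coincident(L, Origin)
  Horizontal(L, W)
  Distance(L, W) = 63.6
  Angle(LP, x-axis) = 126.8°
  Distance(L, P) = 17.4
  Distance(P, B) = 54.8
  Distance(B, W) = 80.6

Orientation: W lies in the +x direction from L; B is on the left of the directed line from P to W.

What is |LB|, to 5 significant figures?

64.640

L is at the origin; L and W share the same y with |LW| = 63.6 and W in +x, so W = (63.6, 0). LP runs at 126.8° with |LP| = 17.4, so P = (-10.423, 13.933). B is determined by |PB| = 54.8 and |BW| = 80.6 together: it lies at the intersection of circle(P, 54.8) and circle(W, 80.6). With |PW| = 75.323, the foot of the radical line on PW is 14.472 from P and the perpendicular offset is √(54.8² − 14.472²) = 52.854. Taking the left-of-PW solution: B = (13.576, 63.198).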